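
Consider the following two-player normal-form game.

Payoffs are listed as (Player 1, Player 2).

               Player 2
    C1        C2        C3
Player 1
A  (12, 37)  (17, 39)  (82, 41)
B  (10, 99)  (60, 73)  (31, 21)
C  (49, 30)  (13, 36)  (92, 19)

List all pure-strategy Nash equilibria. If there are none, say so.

(A, C1): Player 1 can switch to C (12 → 49). Not NE.
(A, C2): Player 1 can switch to B (17 → 60). Not NE.
(A, C3): Player 1 can switch to C (82 → 92). Not NE.
(B, C1): Player 1 can switch to A (10 → 12). Not NE.
(B, C2): Player 2 can switch to C1 (73 → 99). Not NE.
(B, C3): Player 1 can switch to A (31 → 82). Not NE.
(C, C1): Player 2 can switch to C2 (30 → 36). Not NE.
(C, C2): Player 1 can switch to A (13 → 17). Not NE.
(C, C3): Player 2 can switch to C1 (19 → 30). Not NE.

none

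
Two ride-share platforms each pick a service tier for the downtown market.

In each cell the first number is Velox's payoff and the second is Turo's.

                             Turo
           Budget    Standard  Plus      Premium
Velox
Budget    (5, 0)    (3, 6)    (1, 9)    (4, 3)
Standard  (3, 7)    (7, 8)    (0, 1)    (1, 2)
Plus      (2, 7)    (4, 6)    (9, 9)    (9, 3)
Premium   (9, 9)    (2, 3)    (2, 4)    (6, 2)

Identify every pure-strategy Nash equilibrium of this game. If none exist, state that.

Velox against Budget: payoffs 5, 3, 2, 9 → best response Premium.
Velox against Standard: payoffs 3, 7, 4, 2 → best response Standard.
Velox against Plus: payoffs 1, 0, 9, 2 → best response Plus.
Velox against Premium: payoffs 4, 1, 9, 6 → best response Plus.
Turo against Budget: payoffs 0, 6, 9, 3 → best response Plus.
Turo against Standard: payoffs 7, 8, 1, 2 → best response Standard.
Turo against Plus: payoffs 7, 6, 9, 3 → best response Plus.
Turo against Premium: payoffs 9, 3, 4, 2 → best response Budget.
Mutual best responses: (Standard, Standard); (Plus, Plus); (Premium, Budget).

Pure-strategy Nash equilibria: (Standard, Standard), (Plus, Plus), (Premium, Budget)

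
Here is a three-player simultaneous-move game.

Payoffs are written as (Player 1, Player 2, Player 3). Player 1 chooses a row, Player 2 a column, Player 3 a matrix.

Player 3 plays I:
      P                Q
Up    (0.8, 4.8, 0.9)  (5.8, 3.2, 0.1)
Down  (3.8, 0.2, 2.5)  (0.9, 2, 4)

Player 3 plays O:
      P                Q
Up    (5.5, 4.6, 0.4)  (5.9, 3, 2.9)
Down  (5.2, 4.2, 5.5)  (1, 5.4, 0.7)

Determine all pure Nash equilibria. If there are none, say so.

Check each profile: it is a Nash equilibrium iff no player can strictly gain by switching unilaterally.
(Up, P, I): Player 1 can switch to Down (0.8 → 3.8). Not NE.
(Up, P, O): Player 3 can switch to I (0.4 → 0.9). Not NE.
(Up, Q, I): Player 2 can switch to P (3.2 → 4.8). Not NE.
(Up, Q, O): Player 2 can switch to P (3 → 4.6). Not NE.
(Down, P, I): Player 2 can switch to Q (0.2 → 2). Not NE.
(Down, P, O): Player 1 can switch to Up (5.2 → 5.5). Not NE.
(Down, Q, I): Player 1 can switch to Up (0.9 → 5.8). Not NE.
(Down, Q, O): Player 1 can switch to Up (1 → 5.9). Not NE.

There is no pure-strategy Nash equilibrium.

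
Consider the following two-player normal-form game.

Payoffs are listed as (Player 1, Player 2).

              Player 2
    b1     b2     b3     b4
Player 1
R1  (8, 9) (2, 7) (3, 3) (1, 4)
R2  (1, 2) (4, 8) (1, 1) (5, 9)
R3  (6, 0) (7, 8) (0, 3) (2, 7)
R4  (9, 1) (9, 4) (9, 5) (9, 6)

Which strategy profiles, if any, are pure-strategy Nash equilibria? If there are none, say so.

(R1, b1): Player 1 can switch to R4 (8 → 9). Not NE.
(R1, b2): Player 1 can switch to R2 (2 → 4). Not NE.
(R1, b3): Player 1 can switch to R4 (3 → 9). Not NE.
(R1, b4): Player 1 can switch to R2 (1 → 5). Not NE.
(R2, b1): Player 1 can switch to R1 (1 → 8). Not NE.
(R2, b2): Player 1 can switch to R3 (4 → 7). Not NE.
(R2, b3): Player 1 can switch to R1 (1 → 3). Not NE.
(R2, b4): Player 1 can switch to R4 (5 → 9). Not NE.
(R3, b1): Player 1 can switch to R1 (6 → 8). Not NE.
(R3, b2): Player 1 can switch to R4 (7 → 9). Not NE.
(R4, b4): Player 1 gets 9, best alternative 5; Player 2 gets 6, best alternative 5. No profitable deviation — NE.
(The remaining 5 profiles each have a profitable deviation by the same check.)

(R4, b4)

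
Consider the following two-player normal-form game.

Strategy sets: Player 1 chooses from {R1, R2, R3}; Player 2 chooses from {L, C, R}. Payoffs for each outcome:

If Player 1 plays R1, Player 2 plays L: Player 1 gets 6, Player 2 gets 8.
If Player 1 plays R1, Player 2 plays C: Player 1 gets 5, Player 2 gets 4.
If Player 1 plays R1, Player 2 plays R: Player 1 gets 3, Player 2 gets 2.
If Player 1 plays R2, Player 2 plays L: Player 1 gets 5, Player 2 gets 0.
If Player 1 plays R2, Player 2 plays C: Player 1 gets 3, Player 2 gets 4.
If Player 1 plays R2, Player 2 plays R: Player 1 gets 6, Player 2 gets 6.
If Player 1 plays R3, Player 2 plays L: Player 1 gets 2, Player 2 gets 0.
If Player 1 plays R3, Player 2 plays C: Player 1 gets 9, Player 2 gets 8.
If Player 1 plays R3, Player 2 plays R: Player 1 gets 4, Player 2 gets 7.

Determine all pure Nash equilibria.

Mark each player's best response to every combination of opponents' strategies; a profile where every player is best-responding is a pure Nash equilibrium.
Player 1 against L: payoffs 6, 5, 2 → best response R1.
Player 1 against C: payoffs 5, 3, 9 → best response R3.
Player 1 against R: payoffs 3, 6, 4 → best response R2.
Player 2 against R1: payoffs 8, 4, 2 → best response L.
Player 2 against R2: payoffs 0, 4, 6 → best response R.
Player 2 against R3: payoffs 0, 8, 7 → best response C.
Mutual best responses: (R1, L); (R2, R); (R3, C).

(R1, L); (R2, R); (R3, C)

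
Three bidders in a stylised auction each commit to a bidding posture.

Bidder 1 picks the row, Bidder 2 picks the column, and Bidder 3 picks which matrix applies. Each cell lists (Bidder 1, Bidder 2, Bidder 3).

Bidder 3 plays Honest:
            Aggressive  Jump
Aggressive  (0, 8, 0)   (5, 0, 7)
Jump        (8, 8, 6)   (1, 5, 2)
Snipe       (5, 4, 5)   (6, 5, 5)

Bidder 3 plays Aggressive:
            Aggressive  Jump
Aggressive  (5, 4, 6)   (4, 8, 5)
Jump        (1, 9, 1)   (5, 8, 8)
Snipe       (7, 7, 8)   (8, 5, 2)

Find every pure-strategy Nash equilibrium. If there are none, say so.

Bidder 1 against (Aggressive, Honest): payoffs 0, 8, 5 → best response Jump.
Bidder 1 against (Aggressive, Aggressive): payoffs 5, 1, 7 → best response Snipe.
Bidder 1 against (Jump, Honest): payoffs 5, 1, 6 → best response Snipe.
Bidder 1 against (Jump, Aggressive): payoffs 4, 5, 8 → best response Snipe.
Bidder 2 against (Aggressive, Honest): payoffs 8, 0 → best response Aggressive.
Bidder 2 against (Aggressive, Aggressive): payoffs 4, 8 → best response Jump.
Bidder 2 against (Jump, Honest): payoffs 8, 5 → best response Aggressive.
Bidder 2 against (Jump, Aggressive): payoffs 9, 8 → best response Aggressive.
Bidder 2 against (Snipe, Honest): payoffs 4, 5 → best response Jump.
Bidder 2 against (Snipe, Aggressive): payoffs 7, 5 → best response Aggressive.
Bidder 3 against (Aggressive, Aggressive): payoffs 0, 6 → best response Aggressive.
Bidder 3 against (Aggressive, Jump): payoffs 7, 5 → best response Honest.
Bidder 3 against (Jump, Aggressive): payoffs 6, 1 → best response Honest.
Bidder 3 against (Jump, Jump): payoffs 2, 8 → best response Aggressive.
Bidder 3 against (Snipe, Aggressive): payoffs 5, 8 → best response Aggressive.
Bidder 3 against (Snipe, Jump): payoffs 5, 2 → best response Honest.
Mutual best responses: (Jump, Aggressive, Honest); (Snipe, Aggressive, Aggressive); (Snipe, Jump, Honest).

The pure Nash equilibria are (Jump, Aggressive, Honest), (Snipe, Aggressive, Aggressive), (Snipe, Jump, Honest).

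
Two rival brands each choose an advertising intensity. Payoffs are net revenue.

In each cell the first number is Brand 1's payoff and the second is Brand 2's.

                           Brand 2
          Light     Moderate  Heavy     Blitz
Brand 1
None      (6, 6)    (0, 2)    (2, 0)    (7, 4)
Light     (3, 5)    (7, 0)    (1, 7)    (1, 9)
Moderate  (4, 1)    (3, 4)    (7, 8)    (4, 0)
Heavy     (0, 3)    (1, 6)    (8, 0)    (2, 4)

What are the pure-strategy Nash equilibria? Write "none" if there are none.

The unique pure-strategy Nash equilibrium is (None, Light).

Mark each player's best response to every combination of opponents' strategies; a profile where every player is best-responding is a pure Nash equilibrium.
Brand 1 against Light: payoffs 6, 3, 4, 0 → best response None.
Brand 1 against Moderate: payoffs 0, 7, 3, 1 → best response Light.
Brand 1 against Heavy: payoffs 2, 1, 7, 8 → best response Heavy.
Brand 1 against Blitz: payoffs 7, 1, 4, 2 → best response None.
Brand 2 against None: payoffs 6, 2, 0, 4 → best response Light.
Brand 2 against Light: payoffs 5, 0, 7, 9 → best response Blitz.
Brand 2 against Moderate: payoffs 1, 4, 8, 0 → best response Heavy.
Brand 2 against Heavy: payoffs 3, 6, 0, 4 → best response Moderate.
Mutual best responses: (None, Light).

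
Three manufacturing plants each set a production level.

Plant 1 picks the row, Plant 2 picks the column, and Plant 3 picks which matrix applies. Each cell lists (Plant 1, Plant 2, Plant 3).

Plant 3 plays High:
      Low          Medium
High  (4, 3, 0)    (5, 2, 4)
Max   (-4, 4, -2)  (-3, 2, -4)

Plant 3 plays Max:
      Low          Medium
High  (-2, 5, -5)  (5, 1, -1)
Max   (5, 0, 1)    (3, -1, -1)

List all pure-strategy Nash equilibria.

Check each profile: it is a Nash equilibrium iff no player can strictly gain by switching unilaterally.
(High, Low, High): Plant 1 gets 4, best alternative -4; Plant 2 gets 3, best alternative 2; Plant 3 gets 0, best alternative -5. No profitable deviation — NE.
(High, Low, Max): Plant 1 can switch to Max (-2 → 5). Not NE.
(High, Medium, High): Plant 2 can switch to Low (2 → 3). Not NE.
(High, Medium, Max): Plant 2 can switch to Low (1 → 5). Not NE.
(Max, Low, High): Plant 1 can switch to High (-4 → 4). Not NE.
(Max, Low, Max): Plant 1 gets 5, best alternative -2; Plant 2 gets 0, best alternative -1; Plant 3 gets 1, best alternative -2. No profitable deviation — NE.
(Max, Medium, High): Plant 1 can switch to High (-3 → 5). Not NE.
(Max, Medium, Max): Plant 1 can switch to High (3 → 5). Not NE.

(High, Low, High), (Max, Low, Max)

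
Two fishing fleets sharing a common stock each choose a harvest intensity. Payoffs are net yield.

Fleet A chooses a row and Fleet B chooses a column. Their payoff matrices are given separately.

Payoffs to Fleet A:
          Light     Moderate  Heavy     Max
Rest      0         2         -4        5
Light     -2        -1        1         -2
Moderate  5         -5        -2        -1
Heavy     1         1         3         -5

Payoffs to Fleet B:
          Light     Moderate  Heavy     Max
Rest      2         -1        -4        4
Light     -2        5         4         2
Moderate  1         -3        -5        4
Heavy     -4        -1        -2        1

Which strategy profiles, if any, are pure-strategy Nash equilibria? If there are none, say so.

Fleet A against Light: payoffs 0, -2, 5, 1 → best response Moderate.
Fleet A against Moderate: payoffs 2, -1, -5, 1 → best response Rest.
Fleet A against Heavy: payoffs -4, 1, -2, 3 → best response Heavy.
Fleet A against Max: payoffs 5, -2, -1, -5 → best response Rest.
Fleet B against Rest: payoffs 2, -1, -4, 4 → best response Max.
Fleet B against Light: payoffs -2, 5, 4, 2 → best response Moderate.
Fleet B against Moderate: payoffs 1, -3, -5, 4 → best response Max.
Fleet B against Heavy: payoffs -4, -1, -2, 1 → best response Max.
Mutual best responses: (Rest, Max).

The unique pure-strategy Nash equilibrium is (Rest, Max).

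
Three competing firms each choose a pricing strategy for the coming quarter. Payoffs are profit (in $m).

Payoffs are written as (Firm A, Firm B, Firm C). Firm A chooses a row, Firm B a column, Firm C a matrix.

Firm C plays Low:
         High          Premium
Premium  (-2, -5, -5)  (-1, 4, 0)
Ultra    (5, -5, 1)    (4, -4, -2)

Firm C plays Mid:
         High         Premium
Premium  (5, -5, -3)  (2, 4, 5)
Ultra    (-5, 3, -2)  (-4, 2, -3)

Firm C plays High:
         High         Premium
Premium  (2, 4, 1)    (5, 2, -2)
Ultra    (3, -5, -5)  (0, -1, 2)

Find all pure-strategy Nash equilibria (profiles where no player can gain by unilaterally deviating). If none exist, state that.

Firm A against (High, Low): payoffs -2, 5 → best response Ultra.
Firm A against (High, Mid): payoffs 5, -5 → best response Premium.
Firm A against (High, High): payoffs 2, 3 → best response Ultra.
Firm A against (Premium, Low): payoffs -1, 4 → best response Ultra.
Firm A against (Premium, Mid): payoffs 2, -4 → best response Premium.
Firm A against (Premium, High): payoffs 5, 0 → best response Premium.
Firm B against (Premium, Low): payoffs -5, 4 → best response Premium.
Firm B against (Premium, Mid): payoffs -5, 4 → best response Premium.
Firm B against (Premium, High): payoffs 4, 2 → best response High.
Firm B against (Ultra, Low): payoffs -5, -4 → best response Premium.
Firm B against (Ultra, Mid): payoffs 3, 2 → best response High.
Firm B against (Ultra, High): payoffs -5, -1 → best response Premium.
Firm C against (Premium, High): payoffs -5, -3, 1 → best response High.
Firm C against (Premium, Premium): payoffs 0, 5, -2 → best response Mid.
Firm C against (Ultra, High): payoffs 1, -2, -5 → best response Low.
Firm C against (Ultra, Premium): payoffs -2, -3, 2 → best response High.
Mutual best responses: (Premium, Premium, Mid).

(Premium, Premium, Mid)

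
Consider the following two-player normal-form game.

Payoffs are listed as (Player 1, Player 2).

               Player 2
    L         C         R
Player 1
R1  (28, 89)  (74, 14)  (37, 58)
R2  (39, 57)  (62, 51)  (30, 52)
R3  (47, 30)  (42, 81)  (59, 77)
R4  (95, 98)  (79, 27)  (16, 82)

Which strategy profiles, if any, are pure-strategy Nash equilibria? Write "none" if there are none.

The unique pure-strategy Nash equilibrium is (R4, L).

Mark each player's best response to every combination of opponents' strategies; a profile where every player is best-responding is a pure Nash equilibrium.
Player 1 against L: payoffs 28, 39, 47, 95 → best response R4.
Player 1 against C: payoffs 74, 62, 42, 79 → best response R4.
Player 1 against R: payoffs 37, 30, 59, 16 → best response R3.
Player 2 against R1: payoffs 89, 14, 58 → best response L.
Player 2 against R2: payoffs 57, 51, 52 → best response L.
Player 2 against R3: payoffs 30, 81, 77 → best response C.
Player 2 against R4: payoffs 98, 27, 82 → best response L.
Mutual best responses: (R4, L).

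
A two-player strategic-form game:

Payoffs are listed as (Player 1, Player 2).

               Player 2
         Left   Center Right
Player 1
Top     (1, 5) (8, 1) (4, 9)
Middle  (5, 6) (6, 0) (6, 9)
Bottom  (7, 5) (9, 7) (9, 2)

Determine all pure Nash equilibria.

The unique pure-strategy Nash equilibrium is (Bottom, Center).

For each strategy profile, look for a profitable unilateral deviation.
(Top, Left): Player 1 can switch to Middle (1 → 5). Not NE.
(Top, Center): Player 1 can switch to Bottom (8 → 9). Not NE.
(Top, Right): Player 1 can switch to Middle (4 → 6). Not NE.
(Middle, Left): Player 1 can switch to Bottom (5 → 7). Not NE.
(Middle, Center): Player 1 can switch to Top (6 → 8). Not NE.
(Middle, Right): Player 1 can switch to Bottom (6 → 9). Not NE.
(Bottom, Center): Player 1 gets 9, best alternative 8; Player 2 gets 7, best alternative 5. No profitable deviation — NE.
(The remaining 2 profiles each have a profitable deviation by the same check.)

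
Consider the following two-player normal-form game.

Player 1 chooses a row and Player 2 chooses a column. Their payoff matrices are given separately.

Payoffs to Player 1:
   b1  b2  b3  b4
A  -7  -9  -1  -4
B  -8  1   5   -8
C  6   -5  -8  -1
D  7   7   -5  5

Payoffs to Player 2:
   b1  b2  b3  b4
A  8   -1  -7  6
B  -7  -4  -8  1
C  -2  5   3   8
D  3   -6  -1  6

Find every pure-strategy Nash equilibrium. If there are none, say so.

The unique pure-strategy Nash equilibrium is (D, b4).

Player 1 against b1: payoffs -7, -8, 6, 7 → best response D.
Player 1 against b2: payoffs -9, 1, -5, 7 → best response D.
Player 1 against b3: payoffs -1, 5, -8, -5 → best response B.
Player 1 against b4: payoffs -4, -8, -1, 5 → best response D.
Player 2 against A: payoffs 8, -1, -7, 6 → best response b1.
Player 2 against B: payoffs -7, -4, -8, 1 → best response b4.
Player 2 against C: payoffs -2, 5, 3, 8 → best response b4.
Player 2 against D: payoffs 3, -6, -1, 6 → best response b4.
Mutual best responses: (D, b4).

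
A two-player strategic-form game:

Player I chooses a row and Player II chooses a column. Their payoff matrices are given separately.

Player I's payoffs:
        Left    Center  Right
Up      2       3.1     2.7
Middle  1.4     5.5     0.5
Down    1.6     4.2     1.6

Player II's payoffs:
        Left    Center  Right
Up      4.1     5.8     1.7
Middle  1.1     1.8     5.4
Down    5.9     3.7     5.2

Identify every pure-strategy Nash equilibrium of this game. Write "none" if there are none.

For each strategy profile, look for a profitable unilateral deviation.
(Up, Left): Player II can switch to Center (4.1 → 5.8). Not NE.
(Up, Center): Player I can switch to Middle (3.1 → 5.5). Not NE.
(Up, Right): Player II can switch to Left (1.7 → 4.1). Not NE.
(Middle, Left): Player I can switch to Up (1.4 → 2). Not NE.
(Middle, Center): Player II can switch to Right (1.8 → 5.4). Not NE.
(Middle, Right): Player I can switch to Up (0.5 → 2.7). Not NE.
(Down, Left): Player I can switch to Up (1.6 → 2). Not NE.
(Down, Center): Player I can switch to Middle (4.2 → 5.5). Not NE.
(Down, Right): Player I can switch to Up (1.6 → 2.7). Not NE.

No pure-strategy Nash equilibrium.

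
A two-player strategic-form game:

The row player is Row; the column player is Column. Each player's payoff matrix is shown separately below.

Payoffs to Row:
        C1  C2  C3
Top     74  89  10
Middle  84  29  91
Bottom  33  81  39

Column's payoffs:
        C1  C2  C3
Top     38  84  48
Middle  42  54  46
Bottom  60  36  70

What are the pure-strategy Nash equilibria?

Pure NE: (Top, C2)

Row against C1: payoffs 74, 84, 33 → best response Middle.
Row against C2: payoffs 89, 29, 81 → best response Top.
Row against C3: payoffs 10, 91, 39 → best response Middle.
Column against Top: payoffs 38, 84, 48 → best response C2.
Column against Middle: payoffs 42, 54, 46 → best response C2.
Column against Bottom: payoffs 60, 36, 70 → best response C3.
Mutual best responses: (Top, C2).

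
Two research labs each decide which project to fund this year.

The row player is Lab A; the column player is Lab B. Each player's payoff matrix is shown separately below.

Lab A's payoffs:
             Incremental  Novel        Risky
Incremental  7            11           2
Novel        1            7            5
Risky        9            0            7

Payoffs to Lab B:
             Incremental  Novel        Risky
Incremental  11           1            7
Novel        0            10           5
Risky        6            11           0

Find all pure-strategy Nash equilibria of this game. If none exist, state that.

For each player, find the best response to each opponent profile; mutual best responses are the pure NE.
Lab A against Incremental: payoffs 7, 1, 9 → best response Risky.
Lab A against Novel: payoffs 11, 7, 0 → best response Incremental.
Lab A against Risky: payoffs 2, 5, 7 → best response Risky.
Lab B against Incremental: payoffs 11, 1, 7 → best response Incremental.
Lab B against Novel: payoffs 0, 10, 5 → best response Novel.
Lab B against Risky: payoffs 6, 11, 0 → best response Novel.
No profile is a mutual best response for all players.

none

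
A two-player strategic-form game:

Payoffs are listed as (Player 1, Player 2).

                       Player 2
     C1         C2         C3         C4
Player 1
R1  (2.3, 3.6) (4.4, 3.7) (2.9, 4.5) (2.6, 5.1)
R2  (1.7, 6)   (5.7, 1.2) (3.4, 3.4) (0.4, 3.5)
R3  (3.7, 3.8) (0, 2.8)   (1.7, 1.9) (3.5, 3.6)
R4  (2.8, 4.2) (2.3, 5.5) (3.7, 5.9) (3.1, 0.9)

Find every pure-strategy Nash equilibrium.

(R1, C1): Player 1 can switch to R3 (2.3 → 3.7). Not NE.
(R1, C2): Player 1 can switch to R2 (4.4 → 5.7). Not NE.
(R1, C3): Player 1 can switch to R2 (2.9 → 3.4). Not NE.
(R1, C4): Player 1 can switch to R3 (2.6 → 3.5). Not NE.
(R2, C1): Player 1 can switch to R1 (1.7 → 2.3). Not NE.
(R2, C2): Player 2 can switch to C1 (1.2 → 6). Not NE.
(R3, C1): Player 1 gets 3.7, best alternative 2.8; Player 2 gets 3.8, best alternative 3.6. No profitable deviation — NE.
(R4, C3): Player 1 gets 3.7, best alternative 3.4; Player 2 gets 5.9, best alternative 5.5. No profitable deviation — NE.
(The remaining 8 profiles each have a profitable deviation by the same check.)

Pure-strategy Nash equilibria: (R3, C1), (R4, C3)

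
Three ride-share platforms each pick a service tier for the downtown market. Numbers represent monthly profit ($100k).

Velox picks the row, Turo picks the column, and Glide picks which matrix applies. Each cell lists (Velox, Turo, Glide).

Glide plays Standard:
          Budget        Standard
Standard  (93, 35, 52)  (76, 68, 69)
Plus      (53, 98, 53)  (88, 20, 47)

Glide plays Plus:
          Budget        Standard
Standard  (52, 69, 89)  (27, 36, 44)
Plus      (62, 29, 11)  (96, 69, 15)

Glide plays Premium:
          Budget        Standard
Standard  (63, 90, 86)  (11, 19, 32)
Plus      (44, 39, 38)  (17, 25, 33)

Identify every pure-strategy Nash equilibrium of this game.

(Standard, Budget, Standard): Turo can switch to Standard (35 → 68). Not NE.
(Standard, Budget, Plus): Velox can switch to Plus (52 → 62). Not NE.
(Standard, Budget, Premium): Glide can switch to Plus (86 → 89). Not NE.
(Standard, Standard, Standard): Velox can switch to Plus (76 → 88). Not NE.
(Standard, Standard, Plus): Velox can switch to Plus (27 → 96). Not NE.
(Standard, Standard, Premium): Velox can switch to Plus (11 → 17). Not NE.
(Plus, Budget, Standard): Velox can switch to Standard (53 → 93). Not NE.
(Plus, Budget, Plus): Turo can switch to Standard (29 → 69). Not NE.
(Plus, Budget, Premium): Velox can switch to Standard (44 → 63). Not NE.
(Plus, Standard, Standard): Turo can switch to Budget (20 → 98). Not NE.
(Plus, Standard, Plus): Glide can switch to Standard (15 → 47). Not NE.
(Plus, Standard, Premium): Turo can switch to Budget (25 → 39). Not NE.

none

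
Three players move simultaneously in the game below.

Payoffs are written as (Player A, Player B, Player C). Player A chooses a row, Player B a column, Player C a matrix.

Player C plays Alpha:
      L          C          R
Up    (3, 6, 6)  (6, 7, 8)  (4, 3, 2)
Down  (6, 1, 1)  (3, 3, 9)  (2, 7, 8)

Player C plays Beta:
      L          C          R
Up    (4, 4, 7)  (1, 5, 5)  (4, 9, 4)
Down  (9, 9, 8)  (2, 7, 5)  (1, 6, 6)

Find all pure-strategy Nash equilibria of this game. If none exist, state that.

(Up, C, Alpha); (Up, R, Beta); (Down, L, Beta)

Check each profile: it is a Nash equilibrium iff no player can strictly gain by switching unilaterally.
(Up, L, Alpha): Player A can switch to Down (3 → 6). Not NE.
(Up, L, Beta): Player A can switch to Down (4 → 9). Not NE.
(Up, C, Alpha): Player A gets 6, best alternative 3; Player B gets 7, best alternative 6; Player C gets 8, best alternative 5. No profitable deviation — NE.
(Up, C, Beta): Player A can switch to Down (1 → 2). Not NE.
(Up, R, Alpha): Player B can switch to L (3 → 6). Not NE.
(Up, R, Beta): Player A gets 4, best alternative 1; Player B gets 9, best alternative 5; Player C gets 4, best alternative 2. No profitable deviation — NE.
(Down, L, Alpha): Player B can switch to C (1 → 3). Not NE.
(Down, L, Beta): Player A gets 9, best alternative 4; Player B gets 9, best alternative 7; Player C gets 8, best alternative 1. No profitable deviation — NE.
(Down, C, Alpha): Player A can switch to Up (3 → 6). Not NE.
(The remaining 3 profiles each have a profitable deviation by the same check.)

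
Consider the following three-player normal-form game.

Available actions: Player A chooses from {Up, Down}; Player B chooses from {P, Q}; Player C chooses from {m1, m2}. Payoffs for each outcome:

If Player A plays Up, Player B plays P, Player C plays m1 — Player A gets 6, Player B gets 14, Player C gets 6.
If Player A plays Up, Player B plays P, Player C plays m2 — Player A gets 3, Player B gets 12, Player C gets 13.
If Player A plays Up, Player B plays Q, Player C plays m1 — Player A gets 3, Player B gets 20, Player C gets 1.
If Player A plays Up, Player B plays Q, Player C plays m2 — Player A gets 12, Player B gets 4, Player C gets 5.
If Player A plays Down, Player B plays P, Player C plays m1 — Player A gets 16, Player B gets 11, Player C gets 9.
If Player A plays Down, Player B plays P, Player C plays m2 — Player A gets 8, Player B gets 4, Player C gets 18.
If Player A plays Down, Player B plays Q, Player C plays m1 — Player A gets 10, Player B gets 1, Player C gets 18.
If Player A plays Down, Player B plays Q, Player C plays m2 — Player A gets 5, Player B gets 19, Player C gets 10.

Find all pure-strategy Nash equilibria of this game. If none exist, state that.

none

(Up, P, m1): Player A can switch to Down (6 → 16). Not NE.
(Up, P, m2): Player A can switch to Down (3 → 8). Not NE.
(Up, Q, m1): Player A can switch to Down (3 → 10). Not NE.
(Up, Q, m2): Player B can switch to P (4 → 12). Not NE.
(Down, P, m1): Player C can switch to m2 (9 → 18). Not NE.
(Down, P, m2): Player B can switch to Q (4 → 19). Not NE.
(Down, Q, m1): Player B can switch to P (1 → 11). Not NE.
(Down, Q, m2): Player A can switch to Up (5 → 12). Not NE.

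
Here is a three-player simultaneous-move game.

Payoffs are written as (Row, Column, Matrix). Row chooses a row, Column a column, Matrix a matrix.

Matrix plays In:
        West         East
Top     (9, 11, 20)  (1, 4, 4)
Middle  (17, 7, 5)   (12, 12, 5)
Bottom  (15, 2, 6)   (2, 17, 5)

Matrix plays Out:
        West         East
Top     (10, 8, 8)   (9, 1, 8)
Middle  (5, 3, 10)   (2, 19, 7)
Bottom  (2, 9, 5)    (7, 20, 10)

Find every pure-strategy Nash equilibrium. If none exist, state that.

There is no pure-strategy Nash equilibrium.

(Top, West, In): Row can switch to Middle (9 → 17). Not NE.
(Top, West, Out): Matrix can switch to In (8 → 20). Not NE.
(Top, East, In): Row can switch to Middle (1 → 12). Not NE.
(Top, East, Out): Column can switch to West (1 → 8). Not NE.
(Middle, West, In): Column can switch to East (7 → 12). Not NE.
(Middle, West, Out): Row can switch to Top (5 → 10). Not NE.
(The remaining 6 profiles each have a profitable deviation by the same check.)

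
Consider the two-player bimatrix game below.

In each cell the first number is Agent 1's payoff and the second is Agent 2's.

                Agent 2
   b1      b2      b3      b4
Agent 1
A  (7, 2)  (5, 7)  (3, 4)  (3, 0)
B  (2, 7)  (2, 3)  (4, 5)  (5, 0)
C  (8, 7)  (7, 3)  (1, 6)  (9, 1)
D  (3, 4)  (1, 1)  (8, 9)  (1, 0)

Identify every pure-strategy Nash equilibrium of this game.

(A, b1): Agent 1 can switch to C (7 → 8). Not NE.
(A, b2): Agent 1 can switch to C (5 → 7). Not NE.
(A, b3): Agent 1 can switch to B (3 → 4). Not NE.
(A, b4): Agent 1 can switch to B (3 → 5). Not NE.
(B, b1): Agent 1 can switch to A (2 → 7). Not NE.
(B, b2): Agent 1 can switch to A (2 → 5). Not NE.
(B, b3): Agent 1 can switch to D (4 → 8). Not NE.
(B, b4): Agent 1 can switch to C (5 → 9). Not NE.
(C, b1): Agent 1 gets 8, best alternative 7; Agent 2 gets 7, best alternative 6. No profitable deviation — NE.
(C, b2): Agent 2 can switch to b1 (3 → 7). Not NE.
(C, b3): Agent 1 can switch to A (1 → 3). Not NE.
(C, b4): Agent 2 can switch to b1 (1 → 7). Not NE.
(D, b1): Agent 1 can switch to A (3 → 7). Not NE.
(D, b3): Agent 1 gets 8, best alternative 4; Agent 2 gets 9, best alternative 4. No profitable deviation — NE.
(The remaining 2 profiles each have a profitable deviation by the same check.)

(C, b1), (D, b3)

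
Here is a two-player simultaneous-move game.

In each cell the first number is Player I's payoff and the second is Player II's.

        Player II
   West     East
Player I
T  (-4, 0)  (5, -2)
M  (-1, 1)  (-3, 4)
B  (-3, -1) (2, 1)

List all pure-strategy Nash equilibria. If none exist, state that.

(T, West): Player I can switch to M (-4 → -1). Not NE.
(T, East): Player II can switch to West (-2 → 0). Not NE.
(M, West): Player II can switch to East (1 → 4). Not NE.
(M, East): Player I can switch to T (-3 → 5). Not NE.
(B, West): Player I can switch to M (-3 → -1). Not NE.
(B, East): Player I can switch to T (2 → 5). Not NE.

This game has no pure Nash equilibrium.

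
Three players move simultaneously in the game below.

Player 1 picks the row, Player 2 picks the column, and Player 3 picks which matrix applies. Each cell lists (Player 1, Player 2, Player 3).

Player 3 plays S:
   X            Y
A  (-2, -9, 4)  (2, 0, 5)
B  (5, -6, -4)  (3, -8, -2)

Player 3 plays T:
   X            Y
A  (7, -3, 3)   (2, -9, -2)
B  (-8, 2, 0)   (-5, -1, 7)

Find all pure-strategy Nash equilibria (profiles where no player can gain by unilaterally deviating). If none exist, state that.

This game has no pure Nash equilibrium.

For each player, find the best response to each opponent profile; mutual best responses are the pure NE.
Player 1 against (X, S): payoffs -2, 5 → best response B.
Player 1 against (X, T): payoffs 7, -8 → best response A.
Player 1 against (Y, S): payoffs 2, 3 → best response B.
Player 1 against (Y, T): payoffs 2, -5 → best response A.
Player 2 against (A, S): payoffs -9, 0 → best response Y.
Player 2 against (A, T): payoffs -3, -9 → best response X.
Player 2 against (B, S): payoffs -6, -8 → best response X.
Player 2 against (B, T): payoffs 2, -1 → best response X.
Player 3 against (A, X): payoffs 4, 3 → best response S.
Player 3 against (A, Y): payoffs 5, -2 → best response S.
Player 3 against (B, X): payoffs -4, 0 → best response T.
Player 3 against (B, Y): payoffs -2, 7 → best response T.
No profile is a mutual best response for all players.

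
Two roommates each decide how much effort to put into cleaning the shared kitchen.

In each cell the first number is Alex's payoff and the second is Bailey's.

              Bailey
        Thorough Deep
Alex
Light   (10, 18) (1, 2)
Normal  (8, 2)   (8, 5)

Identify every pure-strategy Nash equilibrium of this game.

(Light, Thorough): Alex gets 10, best alternative 8; Bailey gets 18, best alternative 2. No profitable deviation — NE.
(Light, Deep): Alex can switch to Normal (1 → 8). Not NE.
(Normal, Thorough): Alex can switch to Light (8 → 10). Not NE.
(Normal, Deep): Alex gets 8, best alternative 1; Bailey gets 5, best alternative 2. No profitable deviation — NE.

Pure-strategy Nash equilibria: (Light, Thorough) and (Normal, Deep)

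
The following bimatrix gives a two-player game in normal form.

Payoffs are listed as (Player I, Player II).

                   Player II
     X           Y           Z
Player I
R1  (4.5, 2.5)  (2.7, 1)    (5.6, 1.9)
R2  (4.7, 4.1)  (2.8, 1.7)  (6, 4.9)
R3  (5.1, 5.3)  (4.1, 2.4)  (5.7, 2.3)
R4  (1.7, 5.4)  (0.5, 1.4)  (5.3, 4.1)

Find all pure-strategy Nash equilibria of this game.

Player I against X: payoffs 4.5, 4.7, 5.1, 1.7 → best response R3.
Player I against Y: payoffs 2.7, 2.8, 4.1, 0.5 → best response R3.
Player I against Z: payoffs 5.6, 6, 5.7, 5.3 → best response R2.
Player II against R1: payoffs 2.5, 1, 1.9 → best response X.
Player II against R2: payoffs 4.1, 1.7, 4.9 → best response Z.
Player II against R3: payoffs 5.3, 2.4, 2.3 → best response X.
Player II against R4: payoffs 5.4, 1.4, 4.1 → best response X.
Mutual best responses: (R2, Z); (R3, X).

(R2, Z); (R3, X)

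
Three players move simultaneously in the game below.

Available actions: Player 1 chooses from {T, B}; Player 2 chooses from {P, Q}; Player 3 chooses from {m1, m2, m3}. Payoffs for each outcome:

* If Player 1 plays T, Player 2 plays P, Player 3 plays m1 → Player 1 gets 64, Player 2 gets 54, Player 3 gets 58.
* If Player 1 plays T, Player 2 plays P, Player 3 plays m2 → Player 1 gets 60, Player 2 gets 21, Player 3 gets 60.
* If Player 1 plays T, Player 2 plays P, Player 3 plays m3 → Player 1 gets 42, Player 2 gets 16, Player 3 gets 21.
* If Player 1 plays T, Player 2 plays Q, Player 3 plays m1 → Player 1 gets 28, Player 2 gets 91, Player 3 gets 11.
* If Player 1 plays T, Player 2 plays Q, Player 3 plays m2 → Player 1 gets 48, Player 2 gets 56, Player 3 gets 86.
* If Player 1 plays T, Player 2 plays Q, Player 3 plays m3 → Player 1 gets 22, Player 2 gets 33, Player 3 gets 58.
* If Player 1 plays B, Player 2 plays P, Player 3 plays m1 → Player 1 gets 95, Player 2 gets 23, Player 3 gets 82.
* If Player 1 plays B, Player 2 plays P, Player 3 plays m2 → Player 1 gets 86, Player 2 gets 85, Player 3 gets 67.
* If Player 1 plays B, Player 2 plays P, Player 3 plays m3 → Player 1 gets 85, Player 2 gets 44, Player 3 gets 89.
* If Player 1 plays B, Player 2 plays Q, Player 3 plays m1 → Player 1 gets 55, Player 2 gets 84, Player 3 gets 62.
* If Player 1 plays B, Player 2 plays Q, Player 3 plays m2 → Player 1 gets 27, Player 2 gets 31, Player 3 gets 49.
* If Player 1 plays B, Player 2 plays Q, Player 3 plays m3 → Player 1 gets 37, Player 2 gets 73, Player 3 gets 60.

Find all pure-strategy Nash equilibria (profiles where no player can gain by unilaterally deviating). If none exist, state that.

Check each profile: it is a Nash equilibrium iff no player can strictly gain by switching unilaterally.
(T, P, m1): Player 1 can switch to B (64 → 95). Not NE.
(T, P, m2): Player 1 can switch to B (60 → 86). Not NE.
(T, P, m3): Player 1 can switch to B (42 → 85). Not NE.
(T, Q, m1): Player 1 can switch to B (28 → 55). Not NE.
(T, Q, m2): Player 1 gets 48, best alternative 27; Player 2 gets 56, best alternative 21; Player 3 gets 86, best alternative 58. No profitable deviation — NE.
(T, Q, m3): Player 1 can switch to B (22 → 37). Not NE.
(B, P, m1): Player 2 can switch to Q (23 → 84). Not NE.
(B, Q, m1): Player 1 gets 55, best alternative 28; Player 2 gets 84, best alternative 23; Player 3 gets 62, best alternative 60. No profitable deviation — NE.
(The remaining 4 profiles each have a profitable deviation by the same check.)

(T, Q, m2); (B, Q, m1)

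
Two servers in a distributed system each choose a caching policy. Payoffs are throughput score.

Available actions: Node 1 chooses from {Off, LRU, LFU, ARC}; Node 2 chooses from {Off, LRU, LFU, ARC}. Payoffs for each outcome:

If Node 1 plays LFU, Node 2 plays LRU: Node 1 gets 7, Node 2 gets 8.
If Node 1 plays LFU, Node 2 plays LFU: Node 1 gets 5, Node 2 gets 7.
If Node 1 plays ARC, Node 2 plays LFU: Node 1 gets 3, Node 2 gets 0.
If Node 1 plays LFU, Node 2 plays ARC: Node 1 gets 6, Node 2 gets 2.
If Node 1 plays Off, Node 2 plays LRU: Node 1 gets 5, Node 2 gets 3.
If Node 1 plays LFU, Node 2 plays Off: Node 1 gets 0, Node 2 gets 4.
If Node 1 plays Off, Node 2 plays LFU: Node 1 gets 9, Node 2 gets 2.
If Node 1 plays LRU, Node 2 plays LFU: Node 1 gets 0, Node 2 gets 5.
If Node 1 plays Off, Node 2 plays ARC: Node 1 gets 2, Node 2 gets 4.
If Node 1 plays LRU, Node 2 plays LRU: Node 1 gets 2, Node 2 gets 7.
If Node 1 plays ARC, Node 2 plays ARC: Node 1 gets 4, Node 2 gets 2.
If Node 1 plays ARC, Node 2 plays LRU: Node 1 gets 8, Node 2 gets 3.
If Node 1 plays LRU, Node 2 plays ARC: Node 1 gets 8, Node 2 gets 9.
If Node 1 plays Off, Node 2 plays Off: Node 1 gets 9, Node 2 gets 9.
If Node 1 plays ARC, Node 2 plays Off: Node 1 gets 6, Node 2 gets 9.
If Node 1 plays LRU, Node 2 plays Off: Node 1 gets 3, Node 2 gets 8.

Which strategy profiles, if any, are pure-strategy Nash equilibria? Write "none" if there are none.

Node 1 against Off: payoffs 9, 3, 0, 6 → best response Off.
Node 1 against LRU: payoffs 5, 2, 7, 8 → best response ARC.
Node 1 against LFU: payoffs 9, 0, 5, 3 → best response Off.
Node 1 against ARC: payoffs 2, 8, 6, 4 → best response LRU.
Node 2 against Off: payoffs 9, 3, 2, 4 → best response Off.
Node 2 against LRU: payoffs 8, 7, 5, 9 → best response ARC.
Node 2 against LFU: payoffs 4, 8, 7, 2 → best response LRU.
Node 2 against ARC: payoffs 9, 3, 0, 2 → best response Off.
Mutual best responses: (Off, Off); (LRU, ARC).

Pure-strategy Nash equilibria: (Off, Off), (LRU, ARC)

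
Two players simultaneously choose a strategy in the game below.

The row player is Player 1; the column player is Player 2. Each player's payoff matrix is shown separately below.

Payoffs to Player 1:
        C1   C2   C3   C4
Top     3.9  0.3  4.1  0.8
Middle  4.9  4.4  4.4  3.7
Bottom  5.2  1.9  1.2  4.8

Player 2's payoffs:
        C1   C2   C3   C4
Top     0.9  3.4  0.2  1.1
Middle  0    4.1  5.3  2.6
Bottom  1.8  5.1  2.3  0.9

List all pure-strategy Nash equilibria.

Player 1 against C1: payoffs 3.9, 4.9, 5.2 → best response Bottom.
Player 1 against C2: payoffs 0.3, 4.4, 1.9 → best response Middle.
Player 1 against C3: payoffs 4.1, 4.4, 1.2 → best response Middle.
Player 1 against C4: payoffs 0.8, 3.7, 4.8 → best response Bottom.
Player 2 against Top: payoffs 0.9, 3.4, 0.2, 1.1 → best response C2.
Player 2 against Middle: payoffs 0, 4.1, 5.3, 2.6 → best response C3.
Player 2 against Bottom: payoffs 1.8, 5.1, 2.3, 0.9 → best response C2.
Mutual best responses: (Middle, C3).

(Middle, C3)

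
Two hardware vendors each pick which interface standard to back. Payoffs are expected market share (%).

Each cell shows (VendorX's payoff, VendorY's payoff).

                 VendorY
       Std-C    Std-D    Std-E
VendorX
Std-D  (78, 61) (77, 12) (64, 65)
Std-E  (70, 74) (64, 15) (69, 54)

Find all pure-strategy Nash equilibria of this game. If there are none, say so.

This game has no pure Nash equilibrium.

(Std-D, Std-C): VendorY can switch to Std-E (61 → 65). Not NE.
(Std-D, Std-D): VendorY can switch to Std-C (12 → 61). Not NE.
(Std-D, Std-E): VendorX can switch to Std-E (64 → 69). Not NE.
(Std-E, Std-C): VendorX can switch to Std-D (70 → 78). Not NE.
(Std-E, Std-D): VendorX can switch to Std-D (64 → 77). Not NE.
(Std-E, Std-E): VendorY can switch to Std-C (54 → 74). Not NE.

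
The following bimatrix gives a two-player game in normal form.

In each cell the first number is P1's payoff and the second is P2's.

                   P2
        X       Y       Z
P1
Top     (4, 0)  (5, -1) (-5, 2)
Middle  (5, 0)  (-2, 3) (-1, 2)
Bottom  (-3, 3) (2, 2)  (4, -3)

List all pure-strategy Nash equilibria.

No pure-strategy Nash equilibrium.

(Top, X): P1 can switch to Middle (4 → 5). Not NE.
(Top, Y): P2 can switch to X (-1 → 0). Not NE.
(Top, Z): P1 can switch to Middle (-5 → -1). Not NE.
(Middle, X): P2 can switch to Y (0 → 3). Not NE.
(Middle, Y): P1 can switch to Top (-2 → 5). Not NE.
(Middle, Z): P1 can switch to Bottom (-1 → 4). Not NE.
(Bottom, X): P1 can switch to Top (-3 → 4). Not NE.
(Bottom, Y): P1 can switch to Top (2 → 5). Not NE.
(Bottom, Z): P2 can switch to X (-3 → 3). Not NE.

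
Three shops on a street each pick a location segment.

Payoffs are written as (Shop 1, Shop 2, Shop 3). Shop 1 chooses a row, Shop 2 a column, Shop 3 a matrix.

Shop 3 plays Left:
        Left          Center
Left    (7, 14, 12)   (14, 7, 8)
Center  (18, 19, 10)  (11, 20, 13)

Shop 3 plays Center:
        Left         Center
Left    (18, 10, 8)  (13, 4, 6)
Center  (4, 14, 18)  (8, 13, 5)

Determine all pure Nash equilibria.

Shop 1 against (Left, Left): payoffs 7, 18 → best response Center.
Shop 1 against (Left, Center): payoffs 18, 4 → best response Left.
Shop 1 against (Center, Left): payoffs 14, 11 → best response Left.
Shop 1 against (Center, Center): payoffs 13, 8 → best response Left.
Shop 2 against (Left, Left): payoffs 14, 7 → best response Left.
Shop 2 against (Left, Center): payoffs 10, 4 → best response Left.
Shop 2 against (Center, Left): payoffs 19, 20 → best response Center.
Shop 2 against (Center, Center): payoffs 14, 13 → best response Left.
Shop 3 against (Left, Left): payoffs 12, 8 → best response Left.
Shop 3 against (Left, Center): payoffs 8, 6 → best response Left.
Shop 3 against (Center, Left): payoffs 10, 18 → best response Center.
Shop 3 against (Center, Center): payoffs 13, 5 → best response Left.
No profile is a mutual best response for all players.

No pure-strategy Nash equilibrium.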